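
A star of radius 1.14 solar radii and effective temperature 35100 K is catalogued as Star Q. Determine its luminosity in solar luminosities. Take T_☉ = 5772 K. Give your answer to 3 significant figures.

L/L_☉ = (R/R_☉)² (T/T_☉)⁴ = (1.14)² × (35100/5772)⁴
       = 1.300 × (6.081)⁴ = 1.300 × 1367 = 1777.

1.78×10^3 solar luminosities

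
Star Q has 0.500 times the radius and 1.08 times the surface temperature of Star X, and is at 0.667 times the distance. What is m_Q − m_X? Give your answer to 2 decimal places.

L_Q/L_X = (0.500)²(1.08)⁴ = 0.3401.
F_Q/F_X = (L_Q/L_X)/(d_Q/d_X)² = 0.3401/0.4449 = 0.7645.
m_Q − m_X = −2.5 log₁₀(0.7645) = 0.29.

0.29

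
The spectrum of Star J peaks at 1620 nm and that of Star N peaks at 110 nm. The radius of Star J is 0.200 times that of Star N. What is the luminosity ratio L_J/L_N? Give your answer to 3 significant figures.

8.50×10^-7

Wien's law gives T ∝ 1/λ_max, so T_J/T_N = λ_N/λ_J = 110/1620 = 0.06790.
Then L ∝ R²T⁴ gives L_J/L_N = (0.200)² × (0.06790)⁴ = 0.04000 × 2.126×10^-5 = 8.503×10^-7.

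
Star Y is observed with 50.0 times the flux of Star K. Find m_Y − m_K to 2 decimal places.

m_Y − m_K = −2.5 log₁₀(F_Y/F_K) = −2.5 log₁₀(50.0) = −2.5 × (1.699) = -4.247.

-4.25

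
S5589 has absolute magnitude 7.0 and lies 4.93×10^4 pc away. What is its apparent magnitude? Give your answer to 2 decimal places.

m = M + 5 log₁₀(d/10 pc) = 7.0 + 5 log₁₀(4.93×10^4/10)
  = 7.0 + 5 × 3.693 = 7.0 + 18.46 = 25.46.

25.46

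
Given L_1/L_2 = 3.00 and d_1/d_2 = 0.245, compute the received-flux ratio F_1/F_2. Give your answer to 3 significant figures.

50.0

F = L/(4πd²), so F_1/F_2 = (L_1/L_2) / (d_1/d_2)²
= 3.00 / (0.245)² = 3.00 / 0.06002 = 49.98.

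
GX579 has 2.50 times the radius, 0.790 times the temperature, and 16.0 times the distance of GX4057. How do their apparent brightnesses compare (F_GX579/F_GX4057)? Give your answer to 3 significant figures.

L_GX579/L_GX4057 = (R_GX579/R_GX4057)²(T_GX579/T_GX4057)⁴ = (2.50)² × (0.790)⁴ = 2.434.
F_GX579/F_GX4057 = (L_GX579/L_GX4057)/(d_GX579/d_GX4057)² = 2.434 / (16.0)² = 0.009509.

0.00951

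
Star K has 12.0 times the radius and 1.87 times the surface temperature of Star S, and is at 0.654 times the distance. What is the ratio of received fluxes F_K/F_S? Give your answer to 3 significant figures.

L_K/L_S = (R_K/R_S)²(T_K/T_S)⁴ = (12.0)² × (1.87)⁴ = 1761.
F_K/F_S = (L_K/L_S)/(d_K/d_S)² = 1761 / (0.654)² = 4117.

4.12×10^3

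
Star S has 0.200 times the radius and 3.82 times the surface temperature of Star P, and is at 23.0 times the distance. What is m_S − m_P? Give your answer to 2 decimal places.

4.48

L_S/L_P = (0.200)²(3.82)⁴ = 8.518.
F_S/F_P = (L_S/L_P)/(d_S/d_P)² = 8.518/529.0 = 0.01610.
m_S − m_P = −2.5 log₁₀(0.01610) = 4.48.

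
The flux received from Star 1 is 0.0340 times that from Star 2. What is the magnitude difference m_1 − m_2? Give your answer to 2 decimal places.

m_1 − m_2 = −2.5 log₁₀(F_1/F_2) = −2.5 log₁₀(0.0340) = −2.5 × (-1.469) = 3.671.

3.67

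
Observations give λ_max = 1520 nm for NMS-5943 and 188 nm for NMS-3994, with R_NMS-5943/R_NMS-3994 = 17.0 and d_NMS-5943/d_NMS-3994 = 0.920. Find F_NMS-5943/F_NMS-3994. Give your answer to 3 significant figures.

0.0799

Wien's law: T_NMS-5943/T_NMS-3994 = λ_NMS-3994/λ_NMS-5943 = 188/1520 = 0.1237.
L_NMS-5943/L_NMS-3994 = (R_NMS-5943/R_NMS-3994)²(T_NMS-5943/T_NMS-3994)⁴ = (17.0)²(0.1237)⁴ = 0.06763.
F_NMS-5943/F_NMS-3994 = (L_NMS-5943/L_NMS-3994)/(d_NMS-5943/d_NMS-3994)² = 0.06763/(0.920)² = 0.07991.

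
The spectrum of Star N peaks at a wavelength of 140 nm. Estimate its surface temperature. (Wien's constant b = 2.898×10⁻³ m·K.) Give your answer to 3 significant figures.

T = b/λ_max = 2.898×10⁻³ / (140×10⁻⁹) = 2.070×10^4 K.

2.07×10^4 K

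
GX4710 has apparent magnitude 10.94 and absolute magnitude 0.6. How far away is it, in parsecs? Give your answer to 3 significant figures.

1.17×10^3 pc

m − M = 5 log₁₀(d/10 pc)
10.94 − (0.6) = 10.34 = 5 log₁₀(d/10)
d = 10 × 10^(10.34/5) = 10 × 10^2.068 = 1169 pc.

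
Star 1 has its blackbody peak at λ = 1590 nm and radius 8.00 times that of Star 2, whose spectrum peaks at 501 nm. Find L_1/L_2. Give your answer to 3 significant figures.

0.631

Wien's law gives T ∝ 1/λ_max, so T_1/T_2 = λ_2/λ_1 = 501/1590 = 0.3151.
Then L ∝ R²T⁴ gives L_1/L_2 = (8.00)² × (0.3151)⁴ = 64.00 × 0.009857 = 0.6309.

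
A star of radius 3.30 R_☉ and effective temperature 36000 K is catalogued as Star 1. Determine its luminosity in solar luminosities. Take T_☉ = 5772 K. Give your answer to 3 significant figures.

L/L_☉ = (R/R_☉)² (T/T_☉)⁴ = (3.30)² × (36000/5772)⁴
       = 10.89 × (6.237)⁴ = 10.89 × 1513 = 1.648×10^4.

1.65×10^4 solar luminosities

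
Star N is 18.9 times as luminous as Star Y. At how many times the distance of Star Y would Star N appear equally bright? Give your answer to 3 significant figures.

Equal flux requires L_N/d_N² = L_Y/d_Y², so d_N/d_Y = √(L_N/L_Y)
= √(18.9) = 4.347.

4.35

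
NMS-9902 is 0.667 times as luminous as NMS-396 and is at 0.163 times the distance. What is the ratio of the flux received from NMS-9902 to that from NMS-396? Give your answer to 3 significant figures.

25.1

F = L/(4πd²), so F_NMS-9902/F_NMS-396 = (L_NMS-9902/L_NMS-396) / (d_NMS-9902/d_NMS-396)²
= 0.667 / (0.163)² = 0.667 / 0.02657 = 25.10.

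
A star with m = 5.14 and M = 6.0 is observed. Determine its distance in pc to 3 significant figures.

m − M = 5 log₁₀(d/10 pc)
5.14 − (6.0) = -0.86 = 5 log₁₀(d/10)
d = 10 × 10^(-0.86/5) = 10 × 10^-0.172 = 6.730 pc.

6.73 pc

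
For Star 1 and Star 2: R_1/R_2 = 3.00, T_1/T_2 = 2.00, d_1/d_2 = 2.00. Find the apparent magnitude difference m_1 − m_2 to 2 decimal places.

L_1/L_2 = (3.00)²(2.00)⁴ = 144.0.
F_1/F_2 = (L_1/L_2)/(d_1/d_2)² = 144.0/4.000 = 36.00.
m_1 − m_2 = −2.5 log₁₀(36.00) = -3.89.

-3.89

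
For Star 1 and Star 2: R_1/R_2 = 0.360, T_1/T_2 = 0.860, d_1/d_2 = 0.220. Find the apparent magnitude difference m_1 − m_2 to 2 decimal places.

L_1/L_2 = (0.360)²(0.860)⁴ = 0.07089.
F_1/F_2 = (L_1/L_2)/(d_1/d_2)² = 0.07089/0.04840 = 1.465.
m_1 − m_2 = −2.5 log₁₀(1.465) = -0.41.

-0.41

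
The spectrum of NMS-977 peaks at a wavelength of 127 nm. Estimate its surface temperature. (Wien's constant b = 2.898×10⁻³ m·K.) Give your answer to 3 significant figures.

2.28×10^4 K

T = b/λ_max = 2.898×10⁻³ / (127×10⁻⁹) = 2.282×10^4 K.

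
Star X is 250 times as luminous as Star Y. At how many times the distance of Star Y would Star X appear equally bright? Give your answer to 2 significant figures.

Equal flux requires L_X/d_X² = L_Y/d_Y², so d_X/d_Y = √(L_X/L_Y)
= √(250) = 15.81.

16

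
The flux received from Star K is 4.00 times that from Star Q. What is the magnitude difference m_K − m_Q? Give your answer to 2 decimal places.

m_K − m_Q = −2.5 log₁₀(F_K/F_Q) = −2.5 log₁₀(4.00) = −2.5 × (0.602) = -1.505.

-1.51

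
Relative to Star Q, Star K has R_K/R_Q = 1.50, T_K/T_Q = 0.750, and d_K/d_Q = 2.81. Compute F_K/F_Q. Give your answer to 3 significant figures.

L_K/L_Q = (R_K/R_Q)²(T_K/T_Q)⁴ = (1.50)² × (0.750)⁴ = 0.7119.
F_K/F_Q = (L_K/L_Q)/(d_K/d_Q)² = 0.7119 / (2.81)² = 0.09016.

0.0902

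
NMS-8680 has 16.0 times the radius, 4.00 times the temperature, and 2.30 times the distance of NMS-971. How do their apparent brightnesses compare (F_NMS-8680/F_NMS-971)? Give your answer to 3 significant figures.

L_NMS-8680/L_NMS-971 = (R_NMS-8680/R_NMS-971)²(T_NMS-8680/T_NMS-971)⁴ = (16.0)² × (4.00)⁴ = 6.554×10^4.
F_NMS-8680/F_NMS-971 = (L_NMS-8680/L_NMS-971)/(d_NMS-8680/d_NMS-971)² = 6.554×10^4 / (2.30)² = 1.239×10^4.

1.24×10^4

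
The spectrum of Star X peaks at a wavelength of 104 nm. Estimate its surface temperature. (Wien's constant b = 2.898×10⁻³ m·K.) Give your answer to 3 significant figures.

2.79×10^4 K

T = b/λ_max = 2.898×10⁻³ / (104×10⁻⁹) = 2.787×10^4 K.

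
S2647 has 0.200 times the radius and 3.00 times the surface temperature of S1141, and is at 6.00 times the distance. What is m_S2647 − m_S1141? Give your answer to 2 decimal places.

2.61

L_S2647/L_S1141 = (0.200)²(3.00)⁴ = 3.240.
F_S2647/F_S1141 = (L_S2647/L_S1141)/(d_S2647/d_S1141)² = 3.240/36.00 = 0.09000.
m_S2647 − m_S1141 = −2.5 log₁₀(0.09000) = 2.61.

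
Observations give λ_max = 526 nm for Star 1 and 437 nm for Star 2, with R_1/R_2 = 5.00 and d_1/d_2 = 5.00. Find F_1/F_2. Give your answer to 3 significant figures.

0.476

Wien's law: T_1/T_2 = λ_2/λ_1 = 437/526 = 0.8308.
L_1/L_2 = (R_1/R_2)²(T_1/T_2)⁴ = (5.00)²(0.8308)⁴ = 11.91.
F_1/F_2 = (L_1/L_2)/(d_1/d_2)² = 11.91/(5.00)² = 0.4764.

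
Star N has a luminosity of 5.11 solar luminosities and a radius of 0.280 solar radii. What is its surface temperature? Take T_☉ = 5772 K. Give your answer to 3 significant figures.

1.64×10^4 K

T/T_☉ = (L/L_☉)^(1/4) / (R/R_☉)^(1/2)
T = 5772 × (5.11)^(1/4) / √(0.280) = 5772 × 1.504 / 0.5292 = 1.640×10^4 K.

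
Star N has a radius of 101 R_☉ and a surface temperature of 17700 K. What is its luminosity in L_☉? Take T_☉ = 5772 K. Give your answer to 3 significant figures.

9.02×10^5 L_☉

L/L_☉ = (R/R_☉)² (T/T_☉)⁴ = (101)² × (17700/5772)⁴
       = 1.020×10^4 × (3.067)⁴ = 1.020×10^4 × 88.43 = 9.020×10^5.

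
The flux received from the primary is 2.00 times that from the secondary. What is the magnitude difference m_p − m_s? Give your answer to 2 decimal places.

m_p − m_s = −2.5 log₁₀(F_p/F_s) = −2.5 log₁₀(2.00) = −2.5 × (0.301) = -0.753.

-0.75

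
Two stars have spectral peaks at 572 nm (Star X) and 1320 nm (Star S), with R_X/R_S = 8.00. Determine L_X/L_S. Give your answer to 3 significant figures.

1.82×10^3

Wien's law gives T ∝ 1/λ_max, so T_X/T_S = λ_S/λ_X = 1320/572 = 2.308.
Then L ∝ R²T⁴ gives L_X/L_S = (8.00)² × (2.308)⁴ = 64.00 × 28.36 = 1815.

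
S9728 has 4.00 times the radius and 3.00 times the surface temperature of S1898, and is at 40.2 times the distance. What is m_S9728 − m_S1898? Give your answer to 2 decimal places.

0.24

L_S9728/L_S1898 = (4.00)²(3.00)⁴ = 1296.
F_S9728/F_S1898 = (L_S9728/L_S1898)/(d_S9728/d_S1898)² = 1296/1616 = 0.8020.
m_S9728 − m_S1898 = −2.5 log₁₀(0.8020) = 0.24.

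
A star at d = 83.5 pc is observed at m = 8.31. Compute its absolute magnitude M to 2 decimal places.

3.70

M = m − 5 log₁₀(d/10 pc) = 8.31 − 5 log₁₀(83.5/10)
  = 8.31 − 5 × 0.922 = 8.31 − 4.61 = 3.70.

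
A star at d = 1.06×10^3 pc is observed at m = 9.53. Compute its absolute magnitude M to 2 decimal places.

M = m − 5 log₁₀(d/10 pc) = 9.53 − 5 log₁₀(1.06×10^3/10)
  = 9.53 − 5 × 2.025 = 9.53 − 10.13 = -0.60.

-0.60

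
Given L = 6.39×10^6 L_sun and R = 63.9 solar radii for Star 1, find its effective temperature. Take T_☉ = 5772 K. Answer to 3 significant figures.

3.63×10^4 K

T/T_☉ = (L/L_☉)^(1/4) / (R/R_☉)^(1/2)
T = 5772 × (6.39×10^6)^(1/4) / √(63.9) = 5772 × 50.28 / 7.994 = 3.630×10^4 K.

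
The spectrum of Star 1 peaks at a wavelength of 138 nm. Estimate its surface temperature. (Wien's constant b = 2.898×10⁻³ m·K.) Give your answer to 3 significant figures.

T = b/λ_max = 2.898×10⁻³ / (138×10⁻⁹) = 2.100×10^4 K.

2.10×10^4 K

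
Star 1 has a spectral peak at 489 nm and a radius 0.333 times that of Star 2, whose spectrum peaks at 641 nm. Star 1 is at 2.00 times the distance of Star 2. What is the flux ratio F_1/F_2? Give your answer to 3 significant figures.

0.0819

Wien's law: T_1/T_2 = λ_2/λ_1 = 641/489 = 1.311.
L_1/L_2 = (R_1/R_2)²(T_1/T_2)⁴ = (0.333)²(1.311)⁴ = 0.3274.
F_1/F_2 = (L_1/L_2)/(d_1/d_2)² = 0.3274/(2.00)² = 0.08185.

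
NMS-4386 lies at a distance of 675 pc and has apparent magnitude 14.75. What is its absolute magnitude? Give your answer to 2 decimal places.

5.60

M = m − 5 log₁₀(d/10 pc) = 14.75 − 5 log₁₀(675/10)
  = 14.75 − 5 × 1.829 = 14.75 − 9.15 = 5.60.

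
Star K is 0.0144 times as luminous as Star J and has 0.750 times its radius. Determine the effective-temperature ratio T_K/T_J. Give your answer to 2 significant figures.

0.40

L ∝ R²T⁴ gives T ∝ (L/R²)^(1/4), so
T_K/T_J = (0.0144 / 0.750²)^(1/4) = (0.02560)^(1/4) = 0.4000.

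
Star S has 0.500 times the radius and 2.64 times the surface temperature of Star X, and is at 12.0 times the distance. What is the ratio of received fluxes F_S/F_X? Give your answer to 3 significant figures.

L_S/L_X = (R_S/R_X)²(T_S/T_X)⁴ = (0.500)² × (2.64)⁴ = 12.14.
F_S/F_X = (L_S/L_X)/(d_S/d_X)² = 12.14 / (12.0)² = 0.08433.

0.0843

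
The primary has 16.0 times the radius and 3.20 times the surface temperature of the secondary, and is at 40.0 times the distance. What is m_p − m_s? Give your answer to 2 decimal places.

-3.06

L_p/L_s = (16.0)²(3.20)⁴ = 2.684×10^4.
F_p/F_s = (L_p/L_s)/(d_p/d_s)² = 2.684×10^4/1600 = 16.78.
m_p − m_s = −2.5 log₁₀(16.78) = -3.06.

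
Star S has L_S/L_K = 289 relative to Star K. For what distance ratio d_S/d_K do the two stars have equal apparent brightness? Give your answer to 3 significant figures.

Equal flux requires L_S/d_S² = L_K/d_K², so d_S/d_K = √(L_S/L_K)
= √(289) = 17.00.

17.0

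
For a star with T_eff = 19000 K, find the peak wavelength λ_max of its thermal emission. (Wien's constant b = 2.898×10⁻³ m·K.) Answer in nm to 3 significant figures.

153 nm

λ_max = b/T = 2.898×10⁻³ / 19000 = 1.53×10^-7 m = 152.5 nm.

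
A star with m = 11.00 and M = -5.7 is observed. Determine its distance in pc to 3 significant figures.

2.19×10^4 pc

m − M = 5 log₁₀(d/10 pc)
11.00 − (-5.7) = 16.70 = 5 log₁₀(d/10)
d = 10 × 10^(16.70/5) = 10 × 10^3.340 = 2.188×10^4 pc.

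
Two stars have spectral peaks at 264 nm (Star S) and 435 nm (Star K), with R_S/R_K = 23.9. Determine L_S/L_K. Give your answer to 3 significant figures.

Wien's law gives T ∝ 1/λ_max, so T_S/T_K = λ_K/λ_S = 435/264 = 1.648.
Then L ∝ R²T⁴ gives L_S/L_K = (23.9)² × (1.648)⁴ = 571.2 × 7.371 = 4211.

4.21×10^3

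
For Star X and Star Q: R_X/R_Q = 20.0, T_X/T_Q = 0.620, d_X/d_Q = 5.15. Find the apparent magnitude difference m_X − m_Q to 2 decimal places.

-0.87

L_X/L_Q = (20.0)²(0.620)⁴ = 59.11.
F_X/F_Q = (L_X/L_Q)/(d_X/d_Q)² = 59.11/26.52 = 2.228.
m_X − m_Q = −2.5 log₁₀(2.228) = -0.87.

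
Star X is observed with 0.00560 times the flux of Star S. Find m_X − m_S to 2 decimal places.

m_X − m_S = −2.5 log₁₀(F_X/F_S) = −2.5 log₁₀(0.00560) = −2.5 × (-2.252) = 5.630.

5.63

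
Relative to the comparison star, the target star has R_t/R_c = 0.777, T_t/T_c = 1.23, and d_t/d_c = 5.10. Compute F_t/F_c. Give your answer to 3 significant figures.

L_t/L_c = (R_t/R_c)²(T_t/T_c)⁴ = (0.777)² × (1.23)⁴ = 1.382.
F_t/F_c = (L_t/L_c)/(d_t/d_c)² = 1.382 / (5.10)² = 0.05313.

0.0531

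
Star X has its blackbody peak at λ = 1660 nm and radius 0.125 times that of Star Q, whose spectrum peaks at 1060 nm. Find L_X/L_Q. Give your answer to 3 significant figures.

0.00260

Wien's law gives T ∝ 1/λ_max, so T_X/T_Q = λ_Q/λ_X = 1060/1660 = 0.6386.
Then L ∝ R²T⁴ gives L_X/L_Q = (0.125)² × (0.6386)⁴ = 0.01562 × 0.1663 = 0.002598.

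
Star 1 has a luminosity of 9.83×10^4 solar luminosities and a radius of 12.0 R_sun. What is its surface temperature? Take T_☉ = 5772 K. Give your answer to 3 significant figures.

T/T_☉ = (L/L_☉)^(1/4) / (R/R_☉)^(1/2)
T = 5772 × (9.83×10^4)^(1/4) / √(12.0) = 5772 × 17.71 / 3.464 = 2.950×10^4 K.

2.95×10^4 K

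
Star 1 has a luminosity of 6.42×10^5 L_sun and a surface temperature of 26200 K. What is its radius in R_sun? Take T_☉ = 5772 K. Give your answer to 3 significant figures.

38.9 R_sun

R/R_☉ = √(L/L_☉) / (T/T_☉)² = √(6.42×10^5) / (4.539)²
       = 801.2 / 20.60 = 38.89.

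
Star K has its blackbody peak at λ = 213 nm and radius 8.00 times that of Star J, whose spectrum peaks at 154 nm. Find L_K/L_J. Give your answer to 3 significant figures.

17.5

Wien's law gives T ∝ 1/λ_max, so T_K/T_J = λ_J/λ_K = 154/213 = 0.7230.
Then L ∝ R²T⁴ gives L_K/L_J = (8.00)² × (0.7230)⁴ = 64.00 × 0.2733 = 17.49.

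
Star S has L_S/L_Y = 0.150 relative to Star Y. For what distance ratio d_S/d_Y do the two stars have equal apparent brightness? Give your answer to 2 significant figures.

Equal flux requires L_S/d_S² = L_Y/d_Y², so d_S/d_Y = √(L_S/L_Y)
= √(0.150) = 0.3873.

0.39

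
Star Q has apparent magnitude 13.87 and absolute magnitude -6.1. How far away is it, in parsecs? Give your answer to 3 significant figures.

m − M = 5 log₁₀(d/10 pc)
13.87 − (-6.1) = 19.97 = 5 log₁₀(d/10)
d = 10 × 10^(19.97/5) = 10 × 10^3.994 = 9.863×10^4 pc.

9.86×10^4 pc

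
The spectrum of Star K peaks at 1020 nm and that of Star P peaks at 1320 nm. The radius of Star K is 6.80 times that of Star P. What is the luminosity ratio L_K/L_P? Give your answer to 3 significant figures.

130

Wien's law gives T ∝ 1/λ_max, so T_K/T_P = λ_P/λ_K = 1320/1020 = 1.294.
Then L ∝ R²T⁴ gives L_K/L_P = (6.80)² × (1.294)⁴ = 46.24 × 2.805 = 129.7.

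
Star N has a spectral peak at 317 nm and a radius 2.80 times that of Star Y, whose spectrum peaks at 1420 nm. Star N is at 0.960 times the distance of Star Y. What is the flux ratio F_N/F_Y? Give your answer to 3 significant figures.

Wien's law: T_N/T_Y = λ_Y/λ_N = 1420/317 = 4.479.
L_N/L_Y = (R_N/R_Y)²(T_N/T_Y)⁴ = (2.80)²(4.479)⁴ = 3157.
F_N/F_Y = (L_N/L_Y)/(d_N/d_Y)² = 3157/(0.960)² = 3425.

3.43×10^3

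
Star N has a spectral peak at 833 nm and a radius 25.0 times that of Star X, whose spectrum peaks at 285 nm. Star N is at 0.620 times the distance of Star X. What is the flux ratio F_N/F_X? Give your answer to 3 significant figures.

22.3

Wien's law: T_N/T_X = λ_X/λ_N = 285/833 = 0.3421.
L_N/L_X = (R_N/R_X)²(T_N/T_X)⁴ = (25.0)²(0.3421)⁴ = 8.564.
F_N/F_X = (L_N/L_X)/(d_N/d_X)² = 8.564/(0.620)² = 22.28.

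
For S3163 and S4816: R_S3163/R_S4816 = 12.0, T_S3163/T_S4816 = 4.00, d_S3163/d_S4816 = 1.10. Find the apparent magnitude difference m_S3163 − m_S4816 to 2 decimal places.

-11.21

L_S3163/L_S4816 = (12.0)²(4.00)⁴ = 3.686×10^4.
F_S3163/F_S4816 = (L_S3163/L_S4816)/(d_S3163/d_S4816)² = 3.686×10^4/1.210 = 3.047×10^4.
m_S3163 − m_S4816 = −2.5 log₁₀(3.047×10^4) = -11.21.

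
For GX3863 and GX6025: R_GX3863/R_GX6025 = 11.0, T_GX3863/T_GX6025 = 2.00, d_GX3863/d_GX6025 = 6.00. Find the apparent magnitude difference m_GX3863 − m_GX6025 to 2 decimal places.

L_GX3863/L_GX6025 = (11.0)²(2.00)⁴ = 1936.
F_GX3863/F_GX6025 = (L_GX3863/L_GX6025)/(d_GX3863/d_GX6025)² = 1936/36.00 = 53.78.
m_GX3863 − m_GX6025 = −2.5 log₁₀(53.78) = -4.33.

-4.33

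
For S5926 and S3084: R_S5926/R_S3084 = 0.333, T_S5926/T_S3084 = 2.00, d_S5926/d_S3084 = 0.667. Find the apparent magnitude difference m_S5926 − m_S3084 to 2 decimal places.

L_S5926/L_S3084 = (0.333)²(2.00)⁴ = 1.774.
F_S5926/F_S3084 = (L_S5926/L_S3084)/(d_S5926/d_S3084)² = 1.774/0.4449 = 3.988.
m_S5926 − m_S3084 = −2.5 log₁₀(3.988) = -1.50.

-1.50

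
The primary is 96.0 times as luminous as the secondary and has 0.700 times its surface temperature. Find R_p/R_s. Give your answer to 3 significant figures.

L ∝ R²T⁴ gives R ∝ √L / T², so
R_p/R_s = √(96.0) / (0.700)² = 9.798 / 0.4900 = 20.00.

20.0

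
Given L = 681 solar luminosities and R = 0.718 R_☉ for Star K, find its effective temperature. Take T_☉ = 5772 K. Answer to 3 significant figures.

T/T_☉ = (L/L_☉)^(1/4) / (R/R_☉)^(1/2)
T = 5772 × (681)^(1/4) / √(0.718) = 5772 × 5.108 / 0.8473 = 3.480×10^4 K.

3.48×10^4 K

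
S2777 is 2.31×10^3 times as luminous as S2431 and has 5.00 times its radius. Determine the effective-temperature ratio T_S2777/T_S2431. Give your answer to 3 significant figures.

L ∝ R²T⁴ gives T ∝ (L/R²)^(1/4), so
T_S2777/T_S2431 = (2.31×10^3 / 5.00²)^(1/4) = (92.40)^(1/4) = 3.100.

3.10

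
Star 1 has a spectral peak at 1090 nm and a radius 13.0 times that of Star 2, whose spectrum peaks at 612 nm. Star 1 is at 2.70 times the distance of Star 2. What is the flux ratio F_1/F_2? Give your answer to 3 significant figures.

Wien's law: T_1/T_2 = λ_2/λ_1 = 612/1090 = 0.5615.
L_1/L_2 = (R_1/R_2)²(T_1/T_2)⁴ = (13.0)²(0.5615)⁴ = 16.80.
F_1/F_2 = (L_1/L_2)/(d_1/d_2)² = 16.80/(2.70)² = 2.304.

2.30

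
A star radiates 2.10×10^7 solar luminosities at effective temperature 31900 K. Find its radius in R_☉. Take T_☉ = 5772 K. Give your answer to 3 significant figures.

150 R_☉

R/R_☉ = √(L/L_☉) / (T/T_☉)² = √(2.10×10^7) / (5.527)²
       = 4583 / 30.54 = 150.0.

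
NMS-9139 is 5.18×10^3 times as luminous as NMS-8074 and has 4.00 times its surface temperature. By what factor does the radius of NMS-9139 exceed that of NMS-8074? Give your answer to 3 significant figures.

4.50

L ∝ R²T⁴ gives R ∝ √L / T², so
R_NMS-9139/R_NMS-8074 = √(5.18×10^3) / (4.00)² = 71.97 / 16.00 = 4.498.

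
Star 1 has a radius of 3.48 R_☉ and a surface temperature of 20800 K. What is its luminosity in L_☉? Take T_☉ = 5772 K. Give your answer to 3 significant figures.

2.04×10^3 L_☉

L/L_☉ = (R/R_☉)² (T/T_☉)⁴ = (3.48)² × (20800/5772)⁴
       = 12.11 × (3.604)⁴ = 12.11 × 168.6 = 2042.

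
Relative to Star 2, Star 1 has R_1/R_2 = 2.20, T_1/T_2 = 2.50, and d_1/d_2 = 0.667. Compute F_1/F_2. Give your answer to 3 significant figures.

425

L_1/L_2 = (R_1/R_2)²(T_1/T_2)⁴ = (2.20)² × (2.50)⁴ = 189.1.
F_1/F_2 = (L_1/L_2)/(d_1/d_2)² = 189.1 / (0.667)² = 425.0.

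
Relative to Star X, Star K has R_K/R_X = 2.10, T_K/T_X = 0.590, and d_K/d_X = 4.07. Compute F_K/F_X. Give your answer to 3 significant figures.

L_K/L_X = (R_K/R_X)²(T_K/T_X)⁴ = (2.10)² × (0.590)⁴ = 0.5344.
F_K/F_X = (L_K/L_X)/(d_K/d_X)² = 0.5344 / (4.07)² = 0.03226.

0.0323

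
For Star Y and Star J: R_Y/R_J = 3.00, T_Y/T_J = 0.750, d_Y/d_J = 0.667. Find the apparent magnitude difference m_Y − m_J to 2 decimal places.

L_Y/L_J = (3.00)²(0.750)⁴ = 2.848.
F_Y/F_J = (L_Y/L_J)/(d_Y/d_J)² = 2.848/0.4449 = 6.401.
m_Y − m_J = −2.5 log₁₀(6.401) = -2.02.

-2.02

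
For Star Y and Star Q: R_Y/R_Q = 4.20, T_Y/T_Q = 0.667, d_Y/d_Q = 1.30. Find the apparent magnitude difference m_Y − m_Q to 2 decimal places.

-0.79

L_Y/L_Q = (4.20)²(0.667)⁴ = 3.491.
F_Y/F_Q = (L_Y/L_Q)/(d_Y/d_Q)² = 3.491/1.690 = 2.066.
m_Y − m_Q = −2.5 log₁₀(2.066) = -0.79.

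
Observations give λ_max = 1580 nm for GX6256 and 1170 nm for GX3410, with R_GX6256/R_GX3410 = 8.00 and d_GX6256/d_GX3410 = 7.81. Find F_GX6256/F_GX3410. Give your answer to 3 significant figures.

Wien's law: T_GX6256/T_GX3410 = λ_GX3410/λ_GX6256 = 1170/1580 = 0.7405.
L_GX6256/L_GX3410 = (R_GX6256/R_GX3410)²(T_GX6256/T_GX3410)⁴ = (8.00)²(0.7405)⁴ = 19.24.
F_GX6256/F_GX3410 = (L_GX6256/L_GX3410)/(d_GX6256/d_GX3410)² = 19.24/(7.81)² = 0.3155.

0.315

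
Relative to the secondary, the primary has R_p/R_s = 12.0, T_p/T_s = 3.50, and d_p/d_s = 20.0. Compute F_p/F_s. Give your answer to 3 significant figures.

54.0

L_p/L_s = (R_p/R_s)²(T_p/T_s)⁴ = (12.0)² × (3.50)⁴ = 2.161×10^4.
F_p/F_s = (L_p/L_s)/(d_p/d_s)² = 2.161×10^4 / (20.0)² = 54.02.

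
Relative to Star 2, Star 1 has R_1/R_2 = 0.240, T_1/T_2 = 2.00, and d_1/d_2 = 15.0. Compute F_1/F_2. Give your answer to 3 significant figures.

0.00410

L_1/L_2 = (R_1/R_2)²(T_1/T_2)⁴ = (0.240)² × (2.00)⁴ = 0.9216.
F_1/F_2 = (L_1/L_2)/(d_1/d_2)² = 0.9216 / (15.0)² = 0.004096.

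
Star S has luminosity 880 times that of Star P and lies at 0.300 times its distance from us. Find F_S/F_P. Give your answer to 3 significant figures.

F = L/(4πd²), so F_S/F_P = (L_S/L_P) / (d_S/d_P)²
= 880 / (0.300)² = 880 / 0.09000 = 9778.

9.78×10^3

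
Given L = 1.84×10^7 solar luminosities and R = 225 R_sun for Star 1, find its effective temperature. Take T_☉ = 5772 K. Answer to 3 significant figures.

T/T_☉ = (L/L_☉)^(1/4) / (R/R_☉)^(1/2)
T = 5772 × (1.84×10^7)^(1/4) / √(225) = 5772 × 65.49 / 15.00 = 2.520×10^4 K.

2.52×10^4 K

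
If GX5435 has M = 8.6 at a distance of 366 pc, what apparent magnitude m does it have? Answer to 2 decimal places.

m = M + 5 log₁₀(d/10 pc) = 8.6 + 5 log₁₀(366/10)
  = 8.6 + 5 × 1.563 = 8.6 + 7.82 = 16.42.

16.42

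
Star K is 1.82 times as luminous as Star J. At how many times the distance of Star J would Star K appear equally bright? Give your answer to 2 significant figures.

Equal flux requires L_K/d_K² = L_J/d_J², so d_K/d_J = √(L_K/L_J)
= √(1.82) = 1.349.

1.3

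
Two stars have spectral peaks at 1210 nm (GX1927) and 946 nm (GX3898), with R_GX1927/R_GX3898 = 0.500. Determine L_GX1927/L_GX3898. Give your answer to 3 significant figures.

0.0934

Wien's law gives T ∝ 1/λ_max, so T_GX1927/T_GX3898 = λ_GX3898/λ_GX1927 = 946/1210 = 0.7818.
Then L ∝ R²T⁴ gives L_GX1927/L_GX3898 = (0.500)² × (0.7818)⁴ = 0.2500 × 0.3736 = 0.09340.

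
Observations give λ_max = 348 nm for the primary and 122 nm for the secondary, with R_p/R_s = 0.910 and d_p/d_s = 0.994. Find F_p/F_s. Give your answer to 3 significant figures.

0.0127

Wien's law: T_p/T_s = λ_s/λ_p = 122/348 = 0.3506.
L_p/L_s = (R_p/R_s)²(T_p/T_s)⁴ = (0.910)²(0.3506)⁴ = 0.01251.
F_p/F_s = (L_p/L_s)/(d_p/d_s)² = 0.01251/(0.994)² = 0.01266.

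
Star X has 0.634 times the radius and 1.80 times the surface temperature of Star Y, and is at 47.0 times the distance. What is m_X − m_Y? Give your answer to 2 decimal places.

6.80

L_X/L_Y = (0.634)²(1.80)⁴ = 4.220.
F_X/F_Y = (L_X/L_Y)/(d_X/d_Y)² = 4.220/2209 = 0.001910.
m_X − m_Y = −2.5 log₁₀(0.001910) = 6.80.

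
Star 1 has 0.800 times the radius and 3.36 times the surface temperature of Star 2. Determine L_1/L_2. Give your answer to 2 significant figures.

From the Stefan–Boltzmann law, L ∝ R²T⁴, so
L_1/L_2 = (R_1/R_2)² (T_1/T_2)⁴ = (0.800)² × (3.36)⁴ = 0.6400 × 127.5 = 81.57.

82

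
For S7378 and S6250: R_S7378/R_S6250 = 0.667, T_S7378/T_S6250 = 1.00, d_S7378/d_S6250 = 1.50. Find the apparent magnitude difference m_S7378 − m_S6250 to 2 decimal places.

L_S7378/L_S6250 = (0.667)²(1.00)⁴ = 0.4449.
F_S7378/F_S6250 = (L_S7378/L_S6250)/(d_S7378/d_S6250)² = 0.4449/2.250 = 0.1977.
m_S7378 − m_S6250 = −2.5 log₁₀(0.1977) = 1.76.

1.76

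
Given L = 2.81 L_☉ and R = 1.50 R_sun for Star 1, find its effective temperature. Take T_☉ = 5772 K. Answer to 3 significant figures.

6.10×10^3 K

T/T_☉ = (L/L_☉)^(1/4) / (R/R_☉)^(1/2)
T = 5772 × (2.81)^(1/4) / √(1.50) = 5772 × 1.295 / 1.225 = 6102 K.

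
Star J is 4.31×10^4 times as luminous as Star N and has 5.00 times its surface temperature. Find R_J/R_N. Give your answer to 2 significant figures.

L ∝ R²T⁴ gives R ∝ √L / T², so
R_J/R_N = √(4.31×10^4) / (5.00)² = 207.6 / 25.00 = 8.304.

8.3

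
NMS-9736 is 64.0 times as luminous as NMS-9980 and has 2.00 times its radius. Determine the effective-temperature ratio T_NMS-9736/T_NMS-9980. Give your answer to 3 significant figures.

2.00

L ∝ R²T⁴ gives T ∝ (L/R²)^(1/4), so
T_NMS-9736/T_NMS-9980 = (64.0 / 2.00²)^(1/4) = (16.00)^(1/4) = 2.000.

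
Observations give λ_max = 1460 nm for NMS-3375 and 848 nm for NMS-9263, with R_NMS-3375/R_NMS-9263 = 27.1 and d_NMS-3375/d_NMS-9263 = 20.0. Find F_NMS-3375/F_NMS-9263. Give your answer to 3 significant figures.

0.209

Wien's law: T_NMS-3375/T_NMS-9263 = λ_NMS-9263/λ_NMS-3375 = 848/1460 = 0.5808.
L_NMS-3375/L_NMS-9263 = (R_NMS-3375/R_NMS-9263)²(T_NMS-3375/T_NMS-9263)⁴ = (27.1)²(0.5808)⁴ = 83.58.
F_NMS-3375/F_NMS-9263 = (L_NMS-3375/L_NMS-9263)/(d_NMS-3375/d_NMS-9263)² = 83.58/(20.0)² = 0.2090.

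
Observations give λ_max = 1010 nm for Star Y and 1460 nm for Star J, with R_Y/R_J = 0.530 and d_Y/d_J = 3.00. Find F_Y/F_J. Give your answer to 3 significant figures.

0.136

Wien's law: T_Y/T_J = λ_J/λ_Y = 1460/1010 = 1.446.
L_Y/L_J = (R_Y/R_J)²(T_Y/T_J)⁴ = (0.530)²(1.446)⁴ = 1.227.
F_Y/F_J = (L_Y/L_J)/(d_Y/d_J)² = 1.227/(3.00)² = 0.1363.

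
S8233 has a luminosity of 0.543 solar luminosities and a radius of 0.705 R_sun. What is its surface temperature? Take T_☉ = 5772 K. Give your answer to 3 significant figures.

T/T_☉ = (L/L_☉)^(1/4) / (R/R_☉)^(1/2)
T = 5772 × (0.543)^(1/4) / √(0.705) = 5772 × 0.8584 / 0.8396 = 5901 K.

5.90×10^3 K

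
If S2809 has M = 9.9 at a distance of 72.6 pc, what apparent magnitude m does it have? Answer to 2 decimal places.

14.20

m = M + 5 log₁₀(d/10 pc) = 9.9 + 5 log₁₀(72.6/10)
  = 9.9 + 5 × 0.861 = 9.9 + 4.30 = 14.20.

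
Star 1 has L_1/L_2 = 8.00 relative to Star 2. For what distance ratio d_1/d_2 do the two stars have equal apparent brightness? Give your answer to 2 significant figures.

2.8

Equal flux requires L_1/d_1² = L_2/d_2², so d_1/d_2 = √(L_1/L_2)
= √(8.00) = 2.828.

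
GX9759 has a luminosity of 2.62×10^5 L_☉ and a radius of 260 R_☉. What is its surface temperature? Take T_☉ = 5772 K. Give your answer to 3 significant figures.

8.10×10^3 K

T/T_☉ = (L/L_☉)^(1/4) / (R/R_☉)^(1/2)
T = 5772 × (2.62×10^5)^(1/4) / √(260) = 5772 × 22.62 / 16.12 = 8099 K.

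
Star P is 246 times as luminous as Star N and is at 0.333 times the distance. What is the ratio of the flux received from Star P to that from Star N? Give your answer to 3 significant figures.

F = L/(4πd²), so F_P/F_N = (L_P/L_N) / (d_P/d_N)²
= 246 / (0.333)² = 246 / 0.1109 = 2218.

2.22×10^3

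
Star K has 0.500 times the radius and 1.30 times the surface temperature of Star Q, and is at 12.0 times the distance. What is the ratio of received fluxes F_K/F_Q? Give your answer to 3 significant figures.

0.00496

L_K/L_Q = (R_K/R_Q)²(T_K/T_Q)⁴ = (0.500)² × (1.30)⁴ = 0.7140.
F_K/F_Q = (L_K/L_Q)/(d_K/d_Q)² = 0.7140 / (12.0)² = 0.004959.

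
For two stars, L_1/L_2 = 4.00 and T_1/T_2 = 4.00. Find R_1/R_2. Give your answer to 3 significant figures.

L ∝ R²T⁴ gives R ∝ √L / T², so
R_1/R_2 = √(4.00) / (4.00)² = 2.000 / 16.00 = 0.1250.

0.125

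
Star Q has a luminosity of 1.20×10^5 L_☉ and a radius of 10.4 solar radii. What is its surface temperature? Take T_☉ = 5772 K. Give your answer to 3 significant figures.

T/T_☉ = (L/L_☉)^(1/4) / (R/R_☉)^(1/2)
T = 5772 × (1.20×10^5)^(1/4) / √(10.4) = 5772 × 18.61 / 3.225 = 3.331×10^4 K.

3.33×10^4 K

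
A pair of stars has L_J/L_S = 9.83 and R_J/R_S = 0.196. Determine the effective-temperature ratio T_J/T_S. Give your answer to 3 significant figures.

L ∝ R²T⁴ gives T ∝ (L/R²)^(1/4), so
T_J/T_S = (9.83 / 0.196²)^(1/4) = (255.9)^(1/4) = 4.000.

4.00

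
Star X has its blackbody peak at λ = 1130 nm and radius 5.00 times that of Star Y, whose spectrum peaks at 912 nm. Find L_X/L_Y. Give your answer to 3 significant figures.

Wien's law gives T ∝ 1/λ_max, so T_X/T_Y = λ_Y/λ_X = 912/1130 = 0.8071.
Then L ∝ R²T⁴ gives L_X/L_Y = (5.00)² × (0.8071)⁴ = 25.00 × 0.4243 = 10.61.

10.6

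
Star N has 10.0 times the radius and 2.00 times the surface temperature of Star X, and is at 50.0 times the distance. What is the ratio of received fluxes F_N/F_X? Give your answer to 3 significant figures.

0.640

L_N/L_X = (R_N/R_X)²(T_N/T_X)⁴ = (10.0)² × (2.00)⁴ = 1600.
F_N/F_X = (L_N/L_X)/(d_N/d_X)² = 1600 / (50.0)² = 0.6400.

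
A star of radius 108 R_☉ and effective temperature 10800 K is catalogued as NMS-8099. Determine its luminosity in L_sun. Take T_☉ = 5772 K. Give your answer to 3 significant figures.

1.43×10^5 L_sun

L/L_☉ = (R/R_☉)² (T/T_☉)⁴ = (108)² × (10800/5772)⁴
       = 1.166×10^4 × (1.871)⁴ = 1.166×10^4 × 12.26 = 1.430×10^5.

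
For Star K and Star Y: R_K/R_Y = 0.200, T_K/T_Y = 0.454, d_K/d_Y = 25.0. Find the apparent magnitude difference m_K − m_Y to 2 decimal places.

13.91

L_K/L_Y = (0.200)²(0.454)⁴ = 0.001699.
F_K/F_Y = (L_K/L_Y)/(d_K/d_Y)² = 0.001699/625.0 = 2.719×10^-6.
m_K − m_Y = −2.5 log₁₀(2.719×10^-6) = 13.91.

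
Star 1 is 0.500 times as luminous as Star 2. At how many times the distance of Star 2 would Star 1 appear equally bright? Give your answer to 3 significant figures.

Equal flux requires L_1/d_1² = L_2/d_2², so d_1/d_2 = √(L_1/L_2)
= √(0.500) = 0.7071.

0.707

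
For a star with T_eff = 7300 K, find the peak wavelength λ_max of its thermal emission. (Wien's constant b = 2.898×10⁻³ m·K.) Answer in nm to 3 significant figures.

λ_max = b/T = 2.898×10⁻³ / 7300 = 3.97×10^-7 m = 397.0 nm.

397 nm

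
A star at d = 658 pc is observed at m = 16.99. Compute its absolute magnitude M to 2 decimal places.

7.90

M = m − 5 log₁₀(d/10 pc) = 16.99 − 5 log₁₀(658/10)
  = 16.99 − 5 × 1.818 = 16.99 − 9.09 = 7.90.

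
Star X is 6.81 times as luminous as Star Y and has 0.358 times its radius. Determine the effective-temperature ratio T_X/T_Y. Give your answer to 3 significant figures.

L ∝ R²T⁴ gives T ∝ (L/R²)^(1/4), so
T_X/T_Y = (6.81 / 0.358²)^(1/4) = (53.14)^(1/4) = 2.700.

2.70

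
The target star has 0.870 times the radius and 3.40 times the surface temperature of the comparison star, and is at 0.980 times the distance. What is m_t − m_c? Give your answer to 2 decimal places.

L_t/L_c = (0.870)²(3.40)⁴ = 101.1.
F_t/F_c = (L_t/L_c)/(d_t/d_c)² = 101.1/0.9604 = 105.3.
m_t − m_c = −2.5 log₁₀(105.3) = -5.06.

-5.06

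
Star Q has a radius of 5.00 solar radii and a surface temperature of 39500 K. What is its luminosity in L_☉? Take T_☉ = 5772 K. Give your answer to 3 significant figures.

5.48×10^4 L_☉

L/L_☉ = (R/R_☉)² (T/T_☉)⁴ = (5.00)² × (39500/5772)⁴
       = 25.00 × (6.843)⁴ = 25.00 × 2193 = 5.483×10^4.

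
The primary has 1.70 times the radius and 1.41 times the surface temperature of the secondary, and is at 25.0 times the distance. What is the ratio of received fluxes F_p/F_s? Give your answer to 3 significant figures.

0.0183

L_p/L_s = (R_p/R_s)²(T_p/T_s)⁴ = (1.70)² × (1.41)⁴ = 11.42.
F_p/F_s = (L_p/L_s)/(d_p/d_s)² = 11.42 / (25.0)² = 0.01828.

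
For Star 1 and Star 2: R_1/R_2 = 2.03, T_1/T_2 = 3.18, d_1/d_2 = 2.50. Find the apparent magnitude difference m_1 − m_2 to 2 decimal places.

-4.57

L_1/L_2 = (2.03)²(3.18)⁴ = 421.4.
F_1/F_2 = (L_1/L_2)/(d_1/d_2)² = 421.4/6.250 = 67.42.
m_1 − m_2 = −2.5 log₁₀(67.42) = -4.57.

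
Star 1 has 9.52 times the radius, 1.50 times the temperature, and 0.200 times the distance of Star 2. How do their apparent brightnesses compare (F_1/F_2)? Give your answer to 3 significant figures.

L_1/L_2 = (R_1/R_2)²(T_1/T_2)⁴ = (9.52)² × (1.50)⁴ = 458.8.
F_1/F_2 = (L_1/L_2)/(d_1/d_2)² = 458.8 / (0.200)² = 1.147×10^4.

1.15×10^4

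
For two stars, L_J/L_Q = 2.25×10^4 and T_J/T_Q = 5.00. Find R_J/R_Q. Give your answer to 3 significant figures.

6.00

L ∝ R²T⁴ gives R ∝ √L / T², so
R_J/R_Q = √(2.25×10^4) / (5.00)² = 150.0 / 25.00 = 6.000.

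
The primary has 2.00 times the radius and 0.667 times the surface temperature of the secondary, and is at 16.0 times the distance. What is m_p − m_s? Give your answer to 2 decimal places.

6.27

L_p/L_s = (2.00)²(0.667)⁴ = 0.7917.
F_p/F_s = (L_p/L_s)/(d_p/d_s)² = 0.7917/256.0 = 0.003093.
m_p − m_s = −2.5 log₁₀(0.003093) = 6.27.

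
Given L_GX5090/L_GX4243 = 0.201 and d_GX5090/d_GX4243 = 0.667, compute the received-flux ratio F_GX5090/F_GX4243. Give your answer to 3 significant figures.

F = L/(4πd²), so F_GX5090/F_GX4243 = (L_GX5090/L_GX4243) / (d_GX5090/d_GX4243)²
= 0.201 / (0.667)² = 0.201 / 0.4449 = 0.4518.

0.452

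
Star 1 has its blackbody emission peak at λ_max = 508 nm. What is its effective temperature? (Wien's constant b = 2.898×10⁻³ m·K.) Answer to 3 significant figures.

T = b/λ_max = 2.898×10⁻³ / (508×10⁻⁹) = 5705 K.

5.70×10^3 K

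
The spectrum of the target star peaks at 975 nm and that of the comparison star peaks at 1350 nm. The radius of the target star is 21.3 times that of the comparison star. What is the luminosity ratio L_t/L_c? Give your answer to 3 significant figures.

1.67×10^3

Wien's law gives T ∝ 1/λ_max, so T_t/T_c = λ_c/λ_t = 1350/975 = 1.385.
Then L ∝ R²T⁴ gives L_t/L_c = (21.3)² × (1.385)⁴ = 453.7 × 3.676 = 1668.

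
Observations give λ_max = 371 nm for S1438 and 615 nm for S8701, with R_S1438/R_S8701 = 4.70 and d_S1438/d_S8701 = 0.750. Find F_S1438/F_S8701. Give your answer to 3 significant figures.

Wien's law: T_S1438/T_S8701 = λ_S8701/λ_S1438 = 615/371 = 1.658.
L_S1438/L_S8701 = (R_S1438/R_S8701)²(T_S1438/T_S8701)⁴ = (4.70)²(1.658)⁴ = 166.8.
F_S1438/F_S8701 = (L_S1438/L_S8701)/(d_S1438/d_S8701)² = 166.8/(0.750)² = 296.5.

297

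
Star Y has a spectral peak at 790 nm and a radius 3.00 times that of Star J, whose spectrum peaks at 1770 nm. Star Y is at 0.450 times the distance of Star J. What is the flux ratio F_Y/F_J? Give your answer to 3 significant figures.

1.12×10^3

Wien's law: T_Y/T_J = λ_J/λ_Y = 1770/790 = 2.241.
L_Y/L_J = (R_Y/R_J)²(T_Y/T_J)⁴ = (3.00)²(2.241)⁴ = 226.8.
F_Y/F_J = (L_Y/L_J)/(d_Y/d_J)² = 226.8/(0.450)² = 1120.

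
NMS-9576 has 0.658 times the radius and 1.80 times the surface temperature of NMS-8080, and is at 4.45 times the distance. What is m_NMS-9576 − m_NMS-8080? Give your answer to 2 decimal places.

L_NMS-9576/L_NMS-8080 = (0.658)²(1.80)⁴ = 4.545.
F_NMS-9576/F_NMS-8080 = (L_NMS-9576/L_NMS-8080)/(d_NMS-9576/d_NMS-8080)² = 4.545/19.80 = 0.2295.
m_NMS-9576 − m_NMS-8080 = −2.5 log₁₀(0.2295) = 1.60.

1.60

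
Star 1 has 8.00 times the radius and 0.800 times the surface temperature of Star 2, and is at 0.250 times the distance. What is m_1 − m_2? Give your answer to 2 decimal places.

L_1/L_2 = (8.00)²(0.800)⁴ = 26.21.
F_1/F_2 = (L_1/L_2)/(d_1/d_2)² = 26.21/0.06250 = 419.4.
m_1 − m_2 = −2.5 log₁₀(419.4) = -6.56.

-6.56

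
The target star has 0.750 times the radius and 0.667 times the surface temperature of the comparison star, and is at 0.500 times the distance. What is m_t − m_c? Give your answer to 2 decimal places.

0.88

L_t/L_c = (0.750)²(0.667)⁴ = 0.1113.
F_t/F_c = (L_t/L_c)/(d_t/d_c)² = 0.1113/0.2500 = 0.4453.
m_t − m_c = −2.5 log₁₀(0.4453) = 0.88.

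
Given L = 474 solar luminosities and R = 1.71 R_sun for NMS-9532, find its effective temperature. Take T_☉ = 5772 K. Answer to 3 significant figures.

T/T_☉ = (L/L_☉)^(1/4) / (R/R_☉)^(1/2)
T = 5772 × (474)^(1/4) / √(1.71) = 5772 × 4.666 / 1.308 = 2.060×10^4 K.

2.06×10^4 K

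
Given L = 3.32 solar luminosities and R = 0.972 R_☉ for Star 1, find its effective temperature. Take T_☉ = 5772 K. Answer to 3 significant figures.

T/T_☉ = (L/L_☉)^(1/4) / (R/R_☉)^(1/2)
T = 5772 × (3.32)^(1/4) / √(0.972) = 5772 × 1.350 / 0.9859 = 7903 K.

7.90×10^3 K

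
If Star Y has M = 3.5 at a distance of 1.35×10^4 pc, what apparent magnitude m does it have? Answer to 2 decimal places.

19.15

m = M + 5 log₁₀(d/10 pc) = 3.5 + 5 log₁₀(1.35×10^4/10)
  = 3.5 + 5 × 3.130 = 3.5 + 15.65 = 19.15.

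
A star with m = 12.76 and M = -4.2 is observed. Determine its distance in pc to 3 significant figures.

m − M = 5 log₁₀(d/10 pc)
12.76 − (-4.2) = 16.96 = 5 log₁₀(d/10)
d = 10 × 10^(16.96/5) = 10 × 10^3.392 = 2.466×10^4 pc.

2.47×10^4 pc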